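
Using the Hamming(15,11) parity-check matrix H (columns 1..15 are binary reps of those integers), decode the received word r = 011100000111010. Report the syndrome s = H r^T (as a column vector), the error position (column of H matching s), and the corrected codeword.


s = (0, 1, 1, 0)^T, error position = 6, corrected codeword c = 011101000111010

Compute s = H r^T mod 2 one row at a time:
  s_1 = 0 + 0 + 1 + 1 + 1 + 0 + 1 + 0 = 4 ≡ 0 (mod 2).
  s_2 = 1 + 0 + 0 + 0 + 1 + 0 + 1 + 0 = 3 ≡ 1 (mod 2).
  s_3 = 1 + 1 + 0 + 0 + 1 + 1 + 1 + 0 = 5 ≡ 1 (mod 2).
  s_4 = 0 + 1 + 0 + 0 + 0 + 1 + 0 + 0 = 2 ≡ 0 (mod 2).
s = (0, 1, 1, 0)^T — this equals column 6 of H (binary 0110), so error is at position 6.
Correct: flip bit 6 of r = 011100000111010 to get c = 011101000111010.


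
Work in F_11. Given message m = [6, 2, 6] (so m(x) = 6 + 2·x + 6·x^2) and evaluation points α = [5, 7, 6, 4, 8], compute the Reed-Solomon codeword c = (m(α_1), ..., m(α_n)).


c = [1, 6, 3, 0, 10]

Message polynomial: m(x) = 6 + 2·x + 6·x^2 (mod 11).
For each evaluation point α_i, compute m(α_i) mod 11:
  α_1 = 5: Horner steps 6 → 10 → 1, so m(5) = 1.
  α_2 = 7: Horner steps 6 → 0 → 6, so m(7) = 6.
  α_3 = 6: Horner steps 6 → 5 → 3, so m(6) = 3.
  α_4 = 4: Horner steps 6 → 4 → 0, so m(4) = 0.
  α_5 = 8: Horner steps 6 → 6 → 10, so m(8) = 10.
Codeword c = [1, 6, 3, 0, 10] ∈ F_11^5.


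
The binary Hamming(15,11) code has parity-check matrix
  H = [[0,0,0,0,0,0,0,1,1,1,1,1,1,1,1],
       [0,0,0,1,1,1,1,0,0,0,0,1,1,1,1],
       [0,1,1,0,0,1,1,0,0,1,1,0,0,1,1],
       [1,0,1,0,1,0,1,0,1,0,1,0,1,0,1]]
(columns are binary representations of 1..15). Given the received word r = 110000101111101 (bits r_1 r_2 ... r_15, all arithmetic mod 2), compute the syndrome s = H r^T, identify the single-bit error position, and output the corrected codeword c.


s = (0, 0, 1, 0)^T, error position = 2, corrected codeword c = 100000101111101

Compute s = H r^T mod 2 one row at a time:
  s_1 = 0 + 1 + 1 + 1 + 1 + 1 + 0 + 1 = 6 ≡ 0 (mod 2).
  s_2 = 0 + 0 + 0 + 1 + 1 + 1 + 0 + 1 = 4 ≡ 0 (mod 2).
  s_3 = 1 + 0 + 0 + 1 + 1 + 1 + 0 + 1 = 5 ≡ 1 (mod 2).
  s_4 = 1 + 0 + 0 + 1 + 1 + 1 + 1 + 1 = 6 ≡ 0 (mod 2).
s = (0, 0, 1, 0)^T — this equals column 2 of H (binary 0010), so error is at position 2.
Correct: flip bit 2 of r = 110000101111101 to get c = 100000101111101.


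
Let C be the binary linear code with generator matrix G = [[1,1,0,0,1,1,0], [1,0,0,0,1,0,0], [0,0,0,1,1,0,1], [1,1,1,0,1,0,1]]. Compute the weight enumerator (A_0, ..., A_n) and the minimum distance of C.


Weight distribution: A_0 = 1, A_2 = 2, A_3 = 4, A_4 = 5, A_5 = 4. Minimum distance d = 2.

Enumerate all 2^4 = 16 messages m ∈ F_2^4.
For each, compute codeword c = mG in F_2^7, then tally its weight.
  m = 0000 → c = 0000000, weight = 0.
  m = 1000 → c = 1100110, weight = 4.
  m = 0100 → c = 1000100, weight = 2.
  m = 1100 → c = 0100010, weight = 2.
  m = 0010 → c = 0001101, weight = 3.
  m = 1010 → c = 1101011, weight = 5.
  m = 0110 → c = 1001001, weight = 3.
  m = 1110 → c = 0101111, weight = 5.
  m = 0001 → c = 1110101, weight = 5.
  m = 1001 → c = 0010011, weight = 3.
  m = 0101 → c = 0110001, weight = 3.
  m = 1101 → c = 1010111, weight = 5.
  m = 0011 → c = 1111000, weight = 4.
  m = 1011 → c = 0011110, weight = 4.
  m = 0111 → c = 0111100, weight = 4.
  m = 1111 → c = 1011010, weight = 4.
Tally weights:
  weight 0: 1 codewords.
  weight 2: 2 codewords.
  weight 3: 4 codewords.
  weight 4: 5 codewords.
  weight 5: 4 codewords.
Minimum distance d = smallest w > 0 with A_w > 0 = 2.
Sanity: Σ A_w = 16 = 2^4 = 16 ✓.


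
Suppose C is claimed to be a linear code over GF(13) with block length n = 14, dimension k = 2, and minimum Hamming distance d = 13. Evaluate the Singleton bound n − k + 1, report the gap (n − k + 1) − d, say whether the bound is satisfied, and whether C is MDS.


Singleton RHS = n − k + 1 = 13, slack = 0, bound satisfied, MDS.

Singleton bound: d ≤ n − k + 1.
Here n = 14, k = 2, so n − k + 1 = 13.
Given d = 13, check d ≤ 13: YES.
Slack = (n − k + 1) − d = 0.
The code is MDS (slack = 0).
Description: the claimed parameters are [14, 2, 13]_13; such a code would be MDS (meets Singleton bound).


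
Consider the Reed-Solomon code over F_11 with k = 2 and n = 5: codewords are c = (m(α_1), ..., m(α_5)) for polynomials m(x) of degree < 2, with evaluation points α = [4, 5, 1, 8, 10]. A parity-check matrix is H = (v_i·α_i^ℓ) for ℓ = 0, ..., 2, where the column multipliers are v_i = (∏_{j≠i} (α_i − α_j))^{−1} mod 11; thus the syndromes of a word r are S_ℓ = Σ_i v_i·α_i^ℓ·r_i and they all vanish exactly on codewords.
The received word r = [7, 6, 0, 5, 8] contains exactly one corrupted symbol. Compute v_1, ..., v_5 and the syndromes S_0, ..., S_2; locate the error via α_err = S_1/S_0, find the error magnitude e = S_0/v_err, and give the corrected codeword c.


S = (6, 2, 8), error at position 1, error magnitude e = 8, c = [10, 6, 0, 5, 8].

Step 1: column multipliers v_i = (∏_{j≠i}(α_i − α_j))^{−1} mod 11.
  i = 1 (α = 4): (4−5)(4−1)(4−8)(4−10) = (−1)·3·(−4)·(−6) = −72 ≡ 5, so v_1 = 5^{−1} = 9 (mod 11).
  i = 2 (α = 5): (5−4)(5−1)(5−8)(5−10) = 1·4·(−3)·(−5) = 60 ≡ 5, so v_2 = 5^{−1} = 9 (mod 11).
  i = 3 (α = 1): (1−4)(1−5)(1−8)(1−10) = (−3)·(−4)·(−7)·(−9) = 756 ≡ 8, so v_3 = 8^{−1} = 7 (mod 11).
  i = 4 (α = 8): (8−4)(8−5)(8−1)(8−10) = 4·3·7·(−2) = −168 ≡ 8, so v_4 = 8^{−1} = 7 (mod 11).
  i = 5 (α = 10): (10−4)(10−5)(10−1)(10−8) = 6·5·9·2 = 540 ≡ 1, so v_5 = 1^{−1} = 1 (mod 11).
  v = [9, 9, 7, 7, 1].
Step 2: syndromes of r = [7, 6, 0, 5, 8] (all sums mod 11).
  S_0 = Σ v_i r_i = 9·7 + 9·6 + 7·0 + 7·5 + 1·8 = 160 ≡ 6.
  S_1 = Σ v_i α_i r_i = 9·4·7 + 9·5·6 + 7·1·0 + 7·8·5 + 1·10·8 = 882 ≡ 2.
  α_i^2 mod 11 = [5, 3, 1, 9, 1].
  S_2 = Σ v_i α_i^2 r_i = 9·5·7 + 9·3·6 + 7·1·0 + 7·9·5 + 1·1·8 = 800 ≡ 8.
  S = (6, 2, 8) ≠ 0, so r is not a codeword (an error is present).
Step 3: locate the error. For a single error e at position i, S_ℓ = v_i·e·α_i^ℓ, so α_err = S_1/S_0.
  S_0^{−1} = 6^{−1} = 2 (mod 11), so α_err = 2·2 = 4 ≡ 4 = α_1. Error position i = 1.
  Consistency check: S_2/S_1 = 8·6 = 48 ≡ 4 = α_err ✓ (single-error assumption holds).
Step 4: error magnitude e = S_0/v_1 = S_0·∏_{j≠1}(α_1 − α_j) = 6·5 = 30 ≡ 8 (mod 11).
Step 5: correct position 1: c_1 = r_1 − e = 7 − 8 ≡ 10 (mod 11). Hence c = [10, 6, 0, 5, 8].
  Check: interpolating c through the α_i gives m(x) = 4 + 7·x (degree < 2) with m(α_i) = c_i for every i, so c is indeed a codeword.


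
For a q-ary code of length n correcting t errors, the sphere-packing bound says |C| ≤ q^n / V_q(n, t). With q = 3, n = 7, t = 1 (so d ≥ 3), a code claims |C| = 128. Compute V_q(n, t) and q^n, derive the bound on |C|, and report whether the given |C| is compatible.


V_q(n, t) = 15, q^n = 2187, Hamming bound = 145, |C| = 128 ≤ bound (satisfied).

Step 1: Compute V_q(n, t) = Σ_{j=0}^1 C(n, j) (q−1)^j.
  j = 0: C(7,0)·(2)^0 = 1·1 = 1.
  j = 1: C(7,1)·(2)^1 = 7·2 = 14.
  V_q(n, t) = 1 + 14 = 15.
Step 2: q^n = 3^7 = 2187.
Step 3: Hamming bound ⌊q^n / V_q(n,t)⌋ = ⌊2187/15⌋ = 145.
Step 4: Compare |C| = 128 to 145: satisfied.
The claimed |C| lies below the Hamming bound.


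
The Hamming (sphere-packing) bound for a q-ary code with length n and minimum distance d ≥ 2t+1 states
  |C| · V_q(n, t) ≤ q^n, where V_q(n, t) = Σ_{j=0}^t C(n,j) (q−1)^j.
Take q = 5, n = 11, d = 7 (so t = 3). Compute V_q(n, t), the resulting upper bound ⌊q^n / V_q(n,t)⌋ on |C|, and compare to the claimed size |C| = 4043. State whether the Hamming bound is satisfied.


V_q(n, t) = 11485, q^n = 48828125, Hamming bound = 4251, |C| = 4043 ≤ bound (satisfied).

Step 1: Compute V_q(n, t) = Σ_{j=0}^3 C(n, j) (q−1)^j.
  j = 0: C(11,0)·(4)^0 = 1·1 = 1.
  j = 1: C(11,1)·(4)^1 = 11·4 = 44.
  j = 2: C(11,2)·(4)^2 = 55·16 = 880.
  j = 3: C(11,3)·(4)^3 = 165·64 = 10560.
  V_q(n, t) = 1 + 44 + 880 + 10560 = 11485.
Step 2: q^n = 5^11 = 48828125.
Step 3: Hamming bound ⌊q^n / V_q(n,t)⌋ = ⌊48828125/11485⌋ = 4251.
Step 4: Compare |C| = 4043 to 4251: satisfied.
The claimed |C| lies below the Hamming bound.


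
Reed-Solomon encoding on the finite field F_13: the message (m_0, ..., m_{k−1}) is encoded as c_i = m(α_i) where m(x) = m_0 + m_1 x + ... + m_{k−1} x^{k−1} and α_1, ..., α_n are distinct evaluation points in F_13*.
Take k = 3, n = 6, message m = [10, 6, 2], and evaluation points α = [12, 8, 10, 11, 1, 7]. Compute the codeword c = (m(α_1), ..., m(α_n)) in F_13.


c = [6, 4, 10, 6, 5, 7]

Message polynomial: m(x) = 10 + 6·x + 2·x^2 (mod 13).
For each evaluation point α_i, compute m(α_i) mod 13:
  α_1 = 12: Horner steps 2 → 4 → 6, so m(12) = 6.
  α_2 = 8: Horner steps 2 → 9 → 4, so m(8) = 4.
  α_3 = 10: Horner steps 2 → 0 → 10, so m(10) = 10.
  α_4 = 11: Horner steps 2 → 2 → 6, so m(11) = 6.
  α_5 = 1: Horner steps 2 → 8 → 5, so m(1) = 5.
  α_6 = 7: Horner steps 2 → 7 → 7, so m(7) = 7.
Codeword c = [6, 4, 10, 6, 5, 7] ∈ F_13^6.


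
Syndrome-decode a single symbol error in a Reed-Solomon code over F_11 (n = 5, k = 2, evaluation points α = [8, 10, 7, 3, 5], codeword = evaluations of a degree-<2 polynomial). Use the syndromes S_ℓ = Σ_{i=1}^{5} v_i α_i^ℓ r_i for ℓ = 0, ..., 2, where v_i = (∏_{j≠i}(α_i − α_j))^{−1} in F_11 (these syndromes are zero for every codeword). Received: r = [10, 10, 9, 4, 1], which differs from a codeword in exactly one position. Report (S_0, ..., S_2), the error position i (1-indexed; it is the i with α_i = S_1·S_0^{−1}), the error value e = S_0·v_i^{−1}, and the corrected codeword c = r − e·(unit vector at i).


S = (10, 3, 2), error at position 1, error magnitude e = 8, c = [2, 10, 9, 4, 1].

Step 1: column multipliers v_i = (∏_{j≠i}(α_i − α_j))^{−1} mod 11.
  i = 1 (α = 8): (8−10)(8−7)(8−3)(8−5) = (−2)·1·5·3 = −30 ≡ 3, so v_1 = 3^{−1} = 4 (mod 11).
  i = 2 (α = 10): (10−8)(10−7)(10−3)(10−5) = 2·3·7·5 = 210 ≡ 1, so v_2 = 1^{−1} = 1 (mod 11).
  i = 3 (α = 7): (7−8)(7−10)(7−3)(7−5) = (−1)·(−3)·4·2 = 24 ≡ 2, so v_3 = 2^{−1} = 6 (mod 11).
  i = 4 (α = 3): (3−8)(3−10)(3−7)(3−5) = (−5)·(−7)·(−4)·(−2) = 280 ≡ 5, so v_4 = 5^{−1} = 9 (mod 11).
  i = 5 (α = 5): (5−8)(5−10)(5−7)(5−3) = (−3)·(−5)·(−2)·2 = −60 ≡ 6, so v_5 = 6^{−1} = 2 (mod 11).
  v = [4, 1, 6, 9, 2].
Step 2: syndromes of r = [10, 10, 9, 4, 1] (all sums mod 11).
  S_0 = Σ v_i r_i = 4·10 + 1·10 + 6·9 + 9·4 + 2·1 = 142 ≡ 10.
  S_1 = Σ v_i α_i r_i = 4·8·10 + 1·10·10 + 6·7·9 + 9·3·4 + 2·5·1 = 916 ≡ 3.
  α_i^2 mod 11 = [9, 1, 5, 9, 3].
  S_2 = Σ v_i α_i^2 r_i = 4·9·10 + 1·1·10 + 6·5·9 + 9·9·4 + 2·3·1 = 970 ≡ 2.
  S = (10, 3, 2) ≠ 0, so r is not a codeword (an error is present).
Step 3: locate the error. For a single error e at position i, S_ℓ = v_i·e·α_i^ℓ, so α_err = S_1/S_0.
  S_0^{−1} = 10^{−1} = 10 (mod 11), so α_err = 3·10 = 30 ≡ 8 = α_1. Error position i = 1.
  Consistency check: S_2/S_1 = 2·4 = 8 ≡ 8 = α_err ✓ (single-error assumption holds).
Step 4: error magnitude e = S_0/v_1 = S_0·∏_{j≠1}(α_1 − α_j) = 10·3 = 30 ≡ 8 (mod 11).
Step 5: correct position 1: c_1 = r_1 − e = 10 − 8 ≡ 2 (mod 11). Hence c = [2, 10, 9, 4, 1].
  Check: interpolating c through the α_i gives m(x) = 3 + 4·x (degree < 2) with m(α_i) = c_i for every i, so c is indeed a codeword.


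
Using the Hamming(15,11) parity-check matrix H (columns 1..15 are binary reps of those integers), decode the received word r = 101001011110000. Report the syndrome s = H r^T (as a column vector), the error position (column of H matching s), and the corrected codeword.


s = (0, 1, 0, 0)^T, error position = 4, corrected codeword c = 101101011110000

Compute s = H r^T mod 2 one row at a time:
  s_1 = 1 + 1 + 1 + 1 + 0 + 0 + 0 + 0 = 4 ≡ 0 (mod 2).
  s_2 = 0 + 0 + 1 + 0 + 0 + 0 + 0 + 0 = 1 ≡ 1 (mod 2).
  s_3 = 0 + 1 + 1 + 0 + 1 + 1 + 0 + 0 = 4 ≡ 0 (mod 2).
  s_4 = 1 + 1 + 0 + 0 + 1 + 1 + 0 + 0 = 4 ≡ 0 (mod 2).
s = (0, 1, 0, 0)^T — this equals column 4 of H (binary 0100), so error is at position 4.
Correct: flip bit 4 of r = 101001011110000 to get c = 101101011110000.


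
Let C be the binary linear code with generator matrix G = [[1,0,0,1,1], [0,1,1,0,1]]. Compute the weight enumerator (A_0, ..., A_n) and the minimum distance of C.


Weight distribution: A_0 = 1, A_3 = 2, A_4 = 1. Minimum distance d = 3.

Enumerate all 2^2 = 4 messages m ∈ F_2^2.
For each, compute codeword c = mG in F_2^5, then tally its weight.
  m = 00 → c = 00000, weight = 0.
  m = 10 → c = 10011, weight = 3.
  m = 01 → c = 01101, weight = 3.
  m = 11 → c = 11110, weight = 4.
Tally weights:
  weight 0: 1 codewords.
  weight 3: 2 codewords.
  weight 4: 1 codewords.
Minimum distance d = smallest w > 0 with A_w > 0 = 3.
Sanity: Σ A_w = 4 = 2^2 = 4 ✓.


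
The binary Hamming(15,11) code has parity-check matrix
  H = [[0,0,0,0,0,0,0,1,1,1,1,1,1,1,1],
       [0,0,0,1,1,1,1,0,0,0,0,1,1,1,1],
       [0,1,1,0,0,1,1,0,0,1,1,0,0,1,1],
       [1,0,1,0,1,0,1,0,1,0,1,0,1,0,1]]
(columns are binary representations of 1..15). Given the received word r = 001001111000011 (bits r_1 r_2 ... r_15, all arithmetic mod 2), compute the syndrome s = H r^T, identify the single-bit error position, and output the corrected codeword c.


s = (0, 0, 1, 0)^T, error position = 2, corrected codeword c = 011001111000011

Compute s = H r^T mod 2 one row at a time:
  s_1 = 1 + 1 + 0 + 0 + 0 + 0 + 1 + 1 = 4 ≡ 0 (mod 2).
  s_2 = 0 + 0 + 1 + 1 + 0 + 0 + 1 + 1 = 4 ≡ 0 (mod 2).
  s_3 = 0 + 1 + 1 + 1 + 0 + 0 + 1 + 1 = 5 ≡ 1 (mod 2).
  s_4 = 0 + 1 + 0 + 1 + 1 + 0 + 0 + 1 = 4 ≡ 0 (mod 2).
s = (0, 0, 1, 0)^T — this equals column 2 of H (binary 0010), so error is at position 2.
Correct: flip bit 2 of r = 001001111000011 to get c = 011001111000011.


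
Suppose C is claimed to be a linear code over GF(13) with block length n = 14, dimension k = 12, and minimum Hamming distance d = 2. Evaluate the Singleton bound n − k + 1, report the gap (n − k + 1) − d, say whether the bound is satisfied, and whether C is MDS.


Singleton RHS = n − k + 1 = 3, slack = 1, bound satisfied, not MDS.

Singleton bound: d ≤ n − k + 1.
Here n = 14, k = 12, so n − k + 1 = 3.
Given d = 2, check d ≤ 3: YES.
Slack = (n − k + 1) − d = 1.
The code is NOT MDS (slack = 1 > 0).
Description: the claimed parameters are [14, 12, 2]_13; such a code would be non-MDS.


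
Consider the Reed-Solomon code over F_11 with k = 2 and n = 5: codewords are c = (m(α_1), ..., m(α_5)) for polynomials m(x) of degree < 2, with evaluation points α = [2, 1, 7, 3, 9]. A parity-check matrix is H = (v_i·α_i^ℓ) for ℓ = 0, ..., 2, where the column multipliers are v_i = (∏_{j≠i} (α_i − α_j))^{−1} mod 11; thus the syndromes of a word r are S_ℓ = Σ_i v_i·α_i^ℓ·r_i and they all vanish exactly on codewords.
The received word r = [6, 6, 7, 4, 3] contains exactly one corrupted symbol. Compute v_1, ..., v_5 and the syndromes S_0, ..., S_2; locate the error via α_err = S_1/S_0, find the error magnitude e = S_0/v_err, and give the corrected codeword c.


S = (8, 8, 8), error at position 2, error magnitude e = 9, c = [6, 8, 7, 4, 3].

Step 1: column multipliers v_i = (∏_{j≠i}(α_i − α_j))^{−1} mod 11.
  i = 1 (α = 2): (2−1)(2−7)(2−3)(2−9) = 1·(−5)·(−1)·(−7) = −35 ≡ 9, so v_1 = 9^{−1} = 5 (mod 11).
  i = 2 (α = 1): (1−2)(1−7)(1−3)(1−9) = (−1)·(−6)·(−2)·(−8) = 96 ≡ 8, so v_2 = 8^{−1} = 7 (mod 11).
  i = 3 (α = 7): (7−2)(7−1)(7−3)(7−9) = 5·6·4·(−2) = −240 ≡ 2, so v_3 = 2^{−1} = 6 (mod 11).
  i = 4 (α = 3): (3−2)(3−1)(3−7)(3−9) = 1·2·(−4)·(−6) = 48 ≡ 4, so v_4 = 4^{−1} = 3 (mod 11).
  i = 5 (α = 9): (9−2)(9−1)(9−7)(9−3) = 7·8·2·6 = 672 ≡ 1, so v_5 = 1^{−1} = 1 (mod 11).
  v = [5, 7, 6, 3, 1].
Step 2: syndromes of r = [6, 6, 7, 4, 3] (all sums mod 11).
  S_0 = Σ v_i r_i = 5·6 + 7·6 + 6·7 + 3·4 + 1·3 = 129 ≡ 8.
  S_1 = Σ v_i α_i r_i = 5·2·6 + 7·1·6 + 6·7·7 + 3·3·4 + 1·9·3 = 459 ≡ 8.
  α_i^2 mod 11 = [4, 1, 5, 9, 4].
  S_2 = Σ v_i α_i^2 r_i = 5·4·6 + 7·1·6 + 6·5·7 + 3·9·4 + 1·4·3 = 492 ≡ 8.
  S = (8, 8, 8) ≠ 0, so r is not a codeword (an error is present).
Step 3: locate the error. For a single error e at position i, S_ℓ = v_i·e·α_i^ℓ, so α_err = S_1/S_0.
  S_0^{−1} = 8^{−1} = 7 (mod 11), so α_err = 8·7 = 56 ≡ 1 = α_2. Error position i = 2.
  Consistency check: S_2/S_1 = 8·7 = 56 ≡ 1 = α_err ✓ (single-error assumption holds).
Step 4: error magnitude e = S_0/v_2 = S_0·∏_{j≠2}(α_2 − α_j) = 8·8 = 64 ≡ 9 (mod 11).
Step 5: correct position 2: c_2 = r_2 − e = 6 − 9 ≡ 8 (mod 11). Hence c = [6, 8, 7, 4, 3].
  Check: interpolating c through the α_i gives m(x) = 10 + 9·x (degree < 2) with m(α_i) = c_i for every i, so c is indeed a codeword.


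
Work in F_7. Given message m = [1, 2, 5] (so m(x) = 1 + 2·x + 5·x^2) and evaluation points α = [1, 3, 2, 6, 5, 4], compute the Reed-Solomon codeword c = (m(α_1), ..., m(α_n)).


c = [1, 3, 4, 4, 3, 5]

Message polynomial: m(x) = 1 + 2·x + 5·x^2 (mod 7).
For each evaluation point α_i, compute m(α_i) mod 7:
  α_1 = 1: Horner steps 5 → 0 → 1, so m(1) = 1.
  α_2 = 3: Horner steps 5 → 3 → 3, so m(3) = 3.
  α_3 = 2: Horner steps 5 → 5 → 4, so m(2) = 4.
  α_4 = 6: Horner steps 5 → 4 → 4, so m(6) = 4.
  α_5 = 5: Horner steps 5 → 6 → 3, so m(5) = 3.
  α_6 = 4: Horner steps 5 → 1 → 5, so m(4) = 5.
Codeword c = [1, 3, 4, 4, 3, 5] ∈ F_7^6.


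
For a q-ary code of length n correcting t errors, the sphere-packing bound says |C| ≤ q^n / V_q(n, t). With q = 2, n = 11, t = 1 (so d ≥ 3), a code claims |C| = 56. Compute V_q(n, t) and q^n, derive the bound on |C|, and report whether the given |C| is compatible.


V_q(n, t) = 12, q^n = 2048, Hamming bound = 170, |C| = 56 ≤ bound (satisfied).

Step 1: Compute V_q(n, t) = Σ_{j=0}^1 C(n, j) (q−1)^j.
  j = 0: C(11,0)·(1)^0 = 1·1 = 1.
  j = 1: C(11,1)·(1)^1 = 11·1 = 11.
  V_q(n, t) = 1 + 11 = 12.
Step 2: q^n = 2^11 = 2048.
Step 3: Hamming bound ⌊q^n / V_q(n,t)⌋ = ⌊2048/12⌋ = 170.
Step 4: Compare |C| = 56 to 170: satisfied.
The claimed |C| lies below the Hamming bound.


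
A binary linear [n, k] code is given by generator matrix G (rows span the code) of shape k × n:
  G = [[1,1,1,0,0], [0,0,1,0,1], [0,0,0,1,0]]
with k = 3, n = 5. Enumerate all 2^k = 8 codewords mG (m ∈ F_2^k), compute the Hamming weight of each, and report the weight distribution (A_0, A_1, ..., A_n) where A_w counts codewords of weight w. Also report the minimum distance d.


Weight distribution: A_0 = 1, A_1 = 1, A_2 = 1, A_3 = 3, A_4 = 2. Minimum distance d = 1.

Enumerate all 2^3 = 8 messages m ∈ F_2^3.
For each, compute codeword c = mG in F_2^5, then tally its weight.
  m = 000 → c = 00000, weight = 0.
  m = 100 → c = 11100, weight = 3.
  m = 010 → c = 00101, weight = 2.
  m = 110 → c = 11001, weight = 3.
  m = 001 → c = 00010, weight = 1.
  m = 101 → c = 11110, weight = 4.
  m = 011 → c = 00111, weight = 3.
  m = 111 → c = 11011, weight = 4.
Tally weights:
  weight 0: 1 codewords.
  weight 1: 1 codewords.
  weight 2: 1 codewords.
  weight 3: 3 codewords.
  weight 4: 2 codewords.
Minimum distance d = smallest w > 0 with A_w > 0 = 1.
Sanity: Σ A_w = 8 = 2^3 = 8 ✓.


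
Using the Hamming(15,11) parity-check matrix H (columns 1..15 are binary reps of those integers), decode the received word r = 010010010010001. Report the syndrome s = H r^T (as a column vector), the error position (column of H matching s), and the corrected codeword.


s = (1, 0, 1, 1)^T, error position = 11, corrected codeword c = 010010010000001

Compute s = H r^T mod 2 one row at a time:
  s_1 = 1 + 0 + 0 + 1 + 0 + 0 + 0 + 1 = 3 ≡ 1 (mod 2).
  s_2 = 0 + 1 + 0 + 0 + 0 + 0 + 0 + 1 = 2 ≡ 0 (mod 2).
  s_3 = 1 + 0 + 0 + 0 + 0 + 1 + 0 + 1 = 3 ≡ 1 (mod 2).
  s_4 = 0 + 0 + 1 + 0 + 0 + 1 + 0 + 1 = 3 ≡ 1 (mod 2).
s = (1, 0, 1, 1)^T — this equals column 11 of H (binary 1011), so error is at position 11.
Correct: flip bit 11 of r = 010010010010001 to get c = 010010010000001.


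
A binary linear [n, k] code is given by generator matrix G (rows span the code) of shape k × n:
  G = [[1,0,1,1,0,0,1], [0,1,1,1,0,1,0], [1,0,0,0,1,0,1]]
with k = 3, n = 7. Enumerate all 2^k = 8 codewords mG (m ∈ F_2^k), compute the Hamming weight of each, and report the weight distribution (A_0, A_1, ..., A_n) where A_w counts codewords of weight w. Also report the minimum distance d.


Weight distribution: A_0 = 1, A_3 = 3, A_4 = 3, A_7 = 1. Minimum distance d = 3.

Enumerate all 2^3 = 8 messages m ∈ F_2^3.
For each, compute codeword c = mG in F_2^7, then tally its weight.
  m = 000 → c = 0000000, weight = 0.
  m = 100 → c = 1011001, weight = 4.
  m = 010 → c = 0111010, weight = 4.
  m = 110 → c = 1100011, weight = 4.
  m = 001 → c = 1000101, weight = 3.
  m = 101 → c = 0011100, weight = 3.
  m = 011 → c = 1111111, weight = 7.
  m = 111 → c = 0100110, weight = 3.
Tally weights:
  weight 0: 1 codewords.
  weight 3: 3 codewords.
  weight 4: 3 codewords.
  weight 7: 1 codewords.
Minimum distance d = smallest w > 0 with A_w > 0 = 3.
Sanity: Σ A_w = 8 = 2^3 = 8 ✓.


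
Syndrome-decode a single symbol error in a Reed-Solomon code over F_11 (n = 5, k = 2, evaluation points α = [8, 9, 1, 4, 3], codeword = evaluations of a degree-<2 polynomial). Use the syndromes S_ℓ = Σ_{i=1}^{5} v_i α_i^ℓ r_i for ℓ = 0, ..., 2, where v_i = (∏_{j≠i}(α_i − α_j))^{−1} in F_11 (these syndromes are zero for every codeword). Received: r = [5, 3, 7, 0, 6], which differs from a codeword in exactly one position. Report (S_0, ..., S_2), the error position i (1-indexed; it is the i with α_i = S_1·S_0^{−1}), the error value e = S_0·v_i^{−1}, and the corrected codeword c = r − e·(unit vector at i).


S = (6, 4, 10), error at position 1, error magnitude e = 7, c = [9, 3, 7, 0, 6].

Step 1: column multipliers v_i = (∏_{j≠i}(α_i − α_j))^{−1} mod 11.
  i = 1 (α = 8): (8−9)(8−1)(8−4)(8−3) = (−1)·7·4·5 = −140 ≡ 3, so v_1 = 3^{−1} = 4 (mod 11).
  i = 2 (α = 9): (9−8)(9−1)(9−4)(9−3) = 1·8·5·6 = 240 ≡ 9, so v_2 = 9^{−1} = 5 (mod 11).
  i = 3 (α = 1): (1−8)(1−9)(1−4)(1−3) = (−7)·(−8)·(−3)·(−2) = 336 ≡ 6, so v_3 = 6^{−1} = 2 (mod 11).
  i = 4 (α = 4): (4−8)(4−9)(4−1)(4−3) = (−4)·(−5)·3·1 = 60 ≡ 5, so v_4 = 5^{−1} = 9 (mod 11).
  i = 5 (α = 3): (3−8)(3−9)(3−1)(3−4) = (−5)·(−6)·2·(−1) = −60 ≡ 6, so v_5 = 6^{−1} = 2 (mod 11).
  v = [4, 5, 2, 9, 2].
Step 2: syndromes of r = [5, 3, 7, 0, 6] (all sums mod 11).
  S_0 = Σ v_i r_i = 4·5 + 5·3 + 2·7 + 9·0 + 2·6 = 61 ≡ 6.
  S_1 = Σ v_i α_i r_i = 4·8·5 + 5·9·3 + 2·1·7 + 9·4·0 + 2·3·6 = 345 ≡ 4.
  α_i^2 mod 11 = [9, 4, 1, 5, 9].
  S_2 = Σ v_i α_i^2 r_i = 4·9·5 + 5·4·3 + 2·1·7 + 9·5·0 + 2·9·6 = 362 ≡ 10.
  S = (6, 4, 10) ≠ 0, so r is not a codeword (an error is present).
Step 3: locate the error. For a single error e at position i, S_ℓ = v_i·e·α_i^ℓ, so α_err = S_1/S_0.
  S_0^{−1} = 6^{−1} = 2 (mod 11), so α_err = 4·2 = 8 ≡ 8 = α_1. Error position i = 1.
  Consistency check: S_2/S_1 = 10·3 = 30 ≡ 8 = α_err ✓ (single-error assumption holds).
Step 4: error magnitude e = S_0/v_1 = S_0·∏_{j≠1}(α_1 − α_j) = 6·3 = 18 ≡ 7 (mod 11).
Step 5: correct position 1: c_1 = r_1 − e = 5 − 7 ≡ 9 (mod 11). Hence c = [9, 3, 7, 0, 6].
  Check: interpolating c through the α_i gives m(x) = 2 + 5·x (degree < 2) with m(α_i) = c_i for every i, so c is indeed a codeword.


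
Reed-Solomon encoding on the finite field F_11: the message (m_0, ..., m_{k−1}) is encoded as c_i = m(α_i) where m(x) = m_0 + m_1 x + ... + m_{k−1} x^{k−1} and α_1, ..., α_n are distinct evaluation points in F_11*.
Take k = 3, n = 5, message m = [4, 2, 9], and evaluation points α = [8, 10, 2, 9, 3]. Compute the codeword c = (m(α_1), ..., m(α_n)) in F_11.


c = [2, 0, 0, 3, 3]

Message polynomial: m(x) = 4 + 2·x + 9·x^2 (mod 11).
For each evaluation point α_i, compute m(α_i) mod 11:
  α_1 = 8: Horner steps 9 → 8 → 2, so m(8) = 2.
  α_2 = 10: Horner steps 9 → 4 → 0, so m(10) = 0.
  α_3 = 2: Horner steps 9 → 9 → 0, so m(2) = 0.
  α_4 = 9: Horner steps 9 → 6 → 3, so m(9) = 3.
  α_5 = 3: Horner steps 9 → 7 → 3, so m(3) = 3.
Codeword c = [2, 0, 0, 3, 3] ∈ F_11^5.


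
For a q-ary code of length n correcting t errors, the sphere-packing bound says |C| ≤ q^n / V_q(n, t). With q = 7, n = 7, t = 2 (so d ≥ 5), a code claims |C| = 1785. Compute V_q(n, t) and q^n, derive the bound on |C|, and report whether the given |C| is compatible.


V_q(n, t) = 799, q^n = 823543, Hamming bound = 1030, |C| = 1785 > bound (violated).

Step 1: Compute V_q(n, t) = Σ_{j=0}^2 C(n, j) (q−1)^j.
  j = 0: C(7,0)·(6)^0 = 1·1 = 1.
  j = 1: C(7,1)·(6)^1 = 7·6 = 42.
  j = 2: C(7,2)·(6)^2 = 21·36 = 756.
  V_q(n, t) = 1 + 42 + 756 = 799.
Step 2: q^n = 7^7 = 823543.
Step 3: Hamming bound ⌊q^n / V_q(n,t)⌋ = ⌊823543/799⌋ = 1030.
Step 4: Compare |C| = 1785 to 1030: violated.
The claimed |C| lies above the Hamming bound, so no 7-ary code of length 7 with d ≥ 5 can have 1785 codewords.


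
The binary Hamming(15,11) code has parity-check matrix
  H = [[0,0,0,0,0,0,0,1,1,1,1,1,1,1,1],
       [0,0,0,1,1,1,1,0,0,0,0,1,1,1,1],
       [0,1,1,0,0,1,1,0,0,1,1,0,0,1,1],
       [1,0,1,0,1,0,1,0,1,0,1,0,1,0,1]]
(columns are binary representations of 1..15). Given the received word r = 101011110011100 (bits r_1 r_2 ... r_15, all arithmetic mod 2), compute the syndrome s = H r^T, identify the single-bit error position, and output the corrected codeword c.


s = (0, 1, 0, 0)^T, error position = 4, corrected codeword c = 101111110011100

Compute s = H r^T mod 2 one row at a time:
  s_1 = 1 + 0 + 0 + 1 + 1 + 1 + 0 + 0 = 4 ≡ 0 (mod 2).
  s_2 = 0 + 1 + 1 + 1 + 1 + 1 + 0 + 0 = 5 ≡ 1 (mod 2).
  s_3 = 0 + 1 + 1 + 1 + 0 + 1 + 0 + 0 = 4 ≡ 0 (mod 2).
  s_4 = 1 + 1 + 1 + 1 + 0 + 1 + 1 + 0 = 6 ≡ 0 (mod 2).
s = (0, 1, 0, 0)^T — this equals column 4 of H (binary 0100), so error is at position 4.
Correct: flip bit 4 of r = 101011110011100 to get c = 101111110011100.


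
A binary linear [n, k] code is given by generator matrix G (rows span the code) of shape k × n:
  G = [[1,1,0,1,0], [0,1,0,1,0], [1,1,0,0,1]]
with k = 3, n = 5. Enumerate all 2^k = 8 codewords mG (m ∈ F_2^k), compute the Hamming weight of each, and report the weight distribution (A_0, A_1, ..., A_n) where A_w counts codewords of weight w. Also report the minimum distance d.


Weight distribution: A_0 = 1, A_1 = 1, A_2 = 3, A_3 = 3. Minimum distance d = 1.

Enumerate all 2^3 = 8 messages m ∈ F_2^3.
For each, compute codeword c = mG in F_2^5, then tally its weight.
  m = 000 → c = 00000, weight = 0.
  m = 100 → c = 11010, weight = 3.
  m = 010 → c = 01010, weight = 2.
  m = 110 → c = 10000, weight = 1.
  m = 001 → c = 11001, weight = 3.
  m = 101 → c = 00011, weight = 2.
  m = 011 → c = 10011, weight = 3.
  m = 111 → c = 01001, weight = 2.
Tally weights:
  weight 0: 1 codewords.
  weight 1: 1 codewords.
  weight 2: 3 codewords.
  weight 3: 3 codewords.
Minimum distance d = smallest w > 0 with A_w > 0 = 1.
Sanity: Σ A_w = 8 = 2^3 = 8 ✓.


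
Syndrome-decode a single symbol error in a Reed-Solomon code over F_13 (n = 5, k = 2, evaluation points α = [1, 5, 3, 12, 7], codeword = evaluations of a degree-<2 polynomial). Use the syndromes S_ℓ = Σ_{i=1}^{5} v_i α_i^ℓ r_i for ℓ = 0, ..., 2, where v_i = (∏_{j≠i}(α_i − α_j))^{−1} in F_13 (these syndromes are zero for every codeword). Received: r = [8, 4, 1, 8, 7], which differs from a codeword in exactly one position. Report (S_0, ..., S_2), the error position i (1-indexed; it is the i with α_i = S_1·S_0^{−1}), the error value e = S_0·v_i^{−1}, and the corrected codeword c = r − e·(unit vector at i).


S = (11, 11, 11), error at position 1, error magnitude e = 10, c = [11, 4, 1, 8, 7].

Step 1: column multipliers v_i = (∏_{j≠i}(α_i − α_j))^{−1} mod 13.
  i = 1 (α = 1): (1−5)(1−3)(1−12)(1−7) = (−4)·(−2)·(−11)·(−6) = 528 ≡ 8, so v_1 = 8^{−1} = 5 (mod 13).
  i = 2 (α = 5): (5−1)(5−3)(5−12)(5−7) = 4·2·(−7)·(−2) = 112 ≡ 8, so v_2 = 8^{−1} = 5 (mod 13).
  i = 3 (α = 3): (3−1)(3−5)(3−12)(3−7) = 2·(−2)·(−9)·(−4) = −144 ≡ 12, so v_3 = 12^{−1} = 12 (mod 13).
  i = 4 (α = 12): (12−1)(12−5)(12−3)(12−7) = 11·7·9·5 = 3465 ≡ 7, so v_4 = 7^{−1} = 2 (mod 13).
  i = 5 (α = 7): (7−1)(7−5)(7−3)(7−12) = 6·2·4·(−5) = −240 ≡ 7, so v_5 = 7^{−1} = 2 (mod 13).
  v = [5, 5, 12, 2, 2].
Step 2: syndromes of r = [8, 4, 1, 8, 7] (all sums mod 13).
  S_0 = Σ v_i r_i = 5·8 + 5·4 + 12·1 + 2·8 + 2·7 = 102 ≡ 11.
  S_1 = Σ v_i α_i r_i = 5·1·8 + 5·5·4 + 12·3·1 + 2·12·8 + 2·7·7 = 466 ≡ 11.
  α_i^2 mod 13 = [1, 12, 9, 1, 10].
  S_2 = Σ v_i α_i^2 r_i = 5·1·8 + 5·12·4 + 12·9·1 + 2·1·8 + 2·10·7 = 544 ≡ 11.
  S = (11, 11, 11) ≠ 0, so r is not a codeword (an error is present).
Step 3: locate the error. For a single error e at position i, S_ℓ = v_i·e·α_i^ℓ, so α_err = S_1/S_0.
  S_0^{−1} = 11^{−1} = 6 (mod 13), so α_err = 11·6 = 66 ≡ 1 = α_1. Error position i = 1.
  Consistency check: S_2/S_1 = 11·6 = 66 ≡ 1 = α_err ✓ (single-error assumption holds).
Step 4: error magnitude e = S_0/v_1 = S_0·∏_{j≠1}(α_1 − α_j) = 11·8 = 88 ≡ 10 (mod 13).
Step 5: correct position 1: c_1 = r_1 − e = 8 − 10 ≡ 11 (mod 13). Hence c = [11, 4, 1, 8, 7].
  Check: interpolating c through the α_i gives m(x) = 3 + 8·x (degree < 2) with m(α_i) = c_i for every i, so c is indeed a codeword.


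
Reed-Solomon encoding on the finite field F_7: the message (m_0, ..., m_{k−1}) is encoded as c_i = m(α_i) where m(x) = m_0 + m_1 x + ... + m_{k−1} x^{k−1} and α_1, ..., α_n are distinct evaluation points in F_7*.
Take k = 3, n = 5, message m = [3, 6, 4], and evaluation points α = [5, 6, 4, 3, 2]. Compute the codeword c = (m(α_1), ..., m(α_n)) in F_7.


c = [0, 1, 0, 1, 3]

Message polynomial: m(x) = 3 + 6·x + 4·x^2 (mod 7).
For each evaluation point α_i, compute m(α_i) mod 7:
  α_1 = 5: Horner steps 4 → 5 → 0, so m(5) = 0.
  α_2 = 6: Horner steps 4 → 2 → 1, so m(6) = 1.
  α_3 = 4: Horner steps 4 → 1 → 0, so m(4) = 0.
  α_4 = 3: Horner steps 4 → 4 → 1, so m(3) = 1.
  α_5 = 2: Horner steps 4 → 0 → 3, so m(2) = 3.
Codeword c = [0, 1, 0, 1, 3] ∈ F_7^5.


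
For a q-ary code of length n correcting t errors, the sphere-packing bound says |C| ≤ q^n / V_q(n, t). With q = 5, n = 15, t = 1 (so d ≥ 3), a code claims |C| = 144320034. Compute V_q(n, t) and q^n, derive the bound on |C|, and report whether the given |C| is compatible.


V_q(n, t) = 61, q^n = 30517578125, Hamming bound = 500288165, |C| = 144320034 ≤ bound (satisfied).

Step 1: Compute V_q(n, t) = Σ_{j=0}^1 C(n, j) (q−1)^j.
  j = 0: C(15,0)·(4)^0 = 1·1 = 1.
  j = 1: C(15,1)·(4)^1 = 15·4 = 60.
  V_q(n, t) = 1 + 60 = 61.
Step 2: q^n = 5^15 = 30517578125.
Step 3: Hamming bound ⌊q^n / V_q(n,t)⌋ = ⌊30517578125/61⌋ = 500288165.
Step 4: Compare |C| = 144320034 to 500288165: satisfied.
The claimed |C| lies below the Hamming bound.


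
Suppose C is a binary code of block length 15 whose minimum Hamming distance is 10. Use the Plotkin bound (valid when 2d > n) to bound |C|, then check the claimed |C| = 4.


Plotkin bound M ≤ 4; given |C| = 4 ≤ bound (satisfied).

Check applicability: 2d = 20, n = 15.
2d − n = 5 > 0, so Plotkin applies.
Compute d/(2d−n) = 10/5 ≈ 2.0000.
⌊d/(2d−n)⌋ = 2.
Plotkin bound: M ≤ 2·2 = 4.
Given |C| = 4, check: satisfied.
This |C| is at the Plotkin bound.


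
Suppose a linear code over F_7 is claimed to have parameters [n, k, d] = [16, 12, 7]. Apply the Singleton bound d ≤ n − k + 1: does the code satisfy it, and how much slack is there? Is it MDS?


Singleton RHS = n − k + 1 = 5, slack = -2, bound violated (no such code; not MDS).

Singleton bound: d ≤ n − k + 1.
Here n = 16, k = 12, so n − k + 1 = 5.
Given d = 7, check d ≤ 5: NO.
Slack = (n − k + 1) − d = -2.
The slack is negative: d = 7 exceeds n − k + 1 = 5 by 2, so the Singleton bound is violated and no linear [16, 12, 7]_7 code can exist. In particular it is not MDS (MDS requires d = n − k + 1 exactly).
Description: the claimed parameters are [16, 12, 7]_7; such a code would be impossible (violates the Singleton bound).


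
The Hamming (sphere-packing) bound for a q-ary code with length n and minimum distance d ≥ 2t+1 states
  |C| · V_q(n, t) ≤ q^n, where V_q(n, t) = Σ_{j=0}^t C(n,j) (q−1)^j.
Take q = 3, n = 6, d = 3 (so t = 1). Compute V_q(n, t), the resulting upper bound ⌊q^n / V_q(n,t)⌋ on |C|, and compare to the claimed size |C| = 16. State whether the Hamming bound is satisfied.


V_q(n, t) = 13, q^n = 729, Hamming bound = 56, |C| = 16 ≤ bound (satisfied).

Step 1: Compute V_q(n, t) = Σ_{j=0}^1 C(n, j) (q−1)^j.
  j = 0: C(6,0)·(2)^0 = 1·1 = 1.
  j = 1: C(6,1)·(2)^1 = 6·2 = 12.
  V_q(n, t) = 1 + 12 = 13.
Step 2: q^n = 3^6 = 729.
Step 3: Hamming bound ⌊q^n / V_q(n,t)⌋ = ⌊729/13⌋ = 56.
Step 4: Compare |C| = 16 to 56: satisfied.
The claimed |C| lies below the Hamming bound.


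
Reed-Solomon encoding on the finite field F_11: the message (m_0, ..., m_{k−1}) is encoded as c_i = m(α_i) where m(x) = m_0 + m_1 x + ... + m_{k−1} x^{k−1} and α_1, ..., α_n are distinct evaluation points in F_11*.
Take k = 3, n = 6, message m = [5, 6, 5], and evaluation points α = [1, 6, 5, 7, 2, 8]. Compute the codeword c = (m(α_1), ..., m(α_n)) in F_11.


c = [5, 1, 6, 6, 4, 10]

Message polynomial: m(x) = 5 + 6·x + 5·x^2 (mod 11).
For each evaluation point α_i, compute m(α_i) mod 11:
  α_1 = 1: Horner steps 5 → 0 → 5, so m(1) = 5.
  α_2 = 6: Horner steps 5 → 3 → 1, so m(6) = 1.
  α_3 = 5: Horner steps 5 → 9 → 6, so m(5) = 6.
  α_4 = 7: Horner steps 5 → 8 → 6, so m(7) = 6.
  α_5 = 2: Horner steps 5 → 5 → 4, so m(2) = 4.
  α_6 = 8: Horner steps 5 → 2 → 10, so m(8) = 10.
Codeword c = [5, 1, 6, 6, 4, 10] ∈ F_11^6.


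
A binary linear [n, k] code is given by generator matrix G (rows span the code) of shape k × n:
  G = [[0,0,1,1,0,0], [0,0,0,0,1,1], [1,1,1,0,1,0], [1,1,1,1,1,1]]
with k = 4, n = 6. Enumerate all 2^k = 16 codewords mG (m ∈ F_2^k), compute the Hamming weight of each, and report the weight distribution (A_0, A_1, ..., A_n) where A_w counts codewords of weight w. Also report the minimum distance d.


Weight distribution: A_0 = 1, A_2 = 7, A_4 = 7, A_6 = 1. Minimum distance d = 2.

Enumerate all 2^4 = 16 messages m ∈ F_2^4.
For each, compute codeword c = mG in F_2^6, then tally its weight.
  m = 0000 → c = 000000, weight = 0.
  m = 1000 → c = 001100, weight = 2.
  m = 0100 → c = 000011, weight = 2.
  m = 1100 → c = 001111, weight = 4.
  m = 0010 → c = 111010, weight = 4.
  m = 1010 → c = 110110, weight = 4.
  m = 0110 → c = 111001, weight = 4.
  m = 1110 → c = 110101, weight = 4.
  m = 0001 → c = 111111, weight = 6.
  m = 1001 → c = 110011, weight = 4.
  m = 0101 → c = 111100, weight = 4.
  m = 1101 → c = 110000, weight = 2.
  m = 0011 → c = 000101, weight = 2.
  m = 1011 → c = 001001, weight = 2.
  m = 0111 → c = 000110, weight = 2.
  m = 1111 → c = 001010, weight = 2.
Tally weights:
  weight 0: 1 codewords.
  weight 2: 7 codewords.
  weight 4: 7 codewords.
  weight 6: 1 codewords.
Minimum distance d = smallest w > 0 with A_w > 0 = 2.
Sanity: Σ A_w = 16 = 2^4 = 16 ✓.


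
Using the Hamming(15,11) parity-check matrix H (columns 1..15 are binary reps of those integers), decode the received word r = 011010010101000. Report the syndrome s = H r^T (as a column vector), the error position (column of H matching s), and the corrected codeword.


s = (1, 0, 1, 0)^T, error position = 10, corrected codeword c = 011010010001000

Compute s = H r^T mod 2 one row at a time:
  s_1 = 1 + 0 + 1 + 0 + 1 + 0 + 0 + 0 = 3 ≡ 1 (mod 2).
  s_2 = 0 + 1 + 0 + 0 + 1 + 0 + 0 + 0 = 2 ≡ 0 (mod 2).
  s_3 = 1 + 1 + 0 + 0 + 1 + 0 + 0 + 0 = 3 ≡ 1 (mod 2).
  s_4 = 0 + 1 + 1 + 0 + 0 + 0 + 0 + 0 = 2 ≡ 0 (mod 2).
s = (1, 0, 1, 0)^T — this equals column 10 of H (binary 1010), so error is at position 10.
Correct: flip bit 10 of r = 011010010101000 to get c = 011010010001000.


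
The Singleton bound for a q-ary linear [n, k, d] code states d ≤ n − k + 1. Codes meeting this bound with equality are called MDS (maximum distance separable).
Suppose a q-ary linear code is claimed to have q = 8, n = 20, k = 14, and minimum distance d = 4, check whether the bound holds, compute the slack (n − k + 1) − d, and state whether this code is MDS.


Singleton RHS = n − k + 1 = 7, slack = 3, bound satisfied, not MDS.

Singleton bound: d ≤ n − k + 1.
Here n = 20, k = 14, so n − k + 1 = 7.
Given d = 4, check d ≤ 7: YES.
Slack = (n − k + 1) − d = 3.
The code is NOT MDS (slack = 3 > 0).
Description: the claimed parameters are [20, 14, 4]_8; such a code would be non-MDS.


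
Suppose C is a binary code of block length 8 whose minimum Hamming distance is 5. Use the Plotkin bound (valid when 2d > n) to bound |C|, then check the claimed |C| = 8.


Plotkin bound M ≤ 4; given |C| = 8 > bound (violated).

Check applicability: 2d = 10, n = 8.
2d − n = 2 > 0, so Plotkin applies.
Compute d/(2d−n) = 5/2 ≈ 2.5000.
⌊d/(2d−n)⌋ = 2.
Plotkin bound: M ≤ 2·2 = 4.
Given |C| = 8, check: VIOLATED.
This |C| is above the Plotkin bound, so no binary code with n = 8, d = 5 and 8 codewords exists.


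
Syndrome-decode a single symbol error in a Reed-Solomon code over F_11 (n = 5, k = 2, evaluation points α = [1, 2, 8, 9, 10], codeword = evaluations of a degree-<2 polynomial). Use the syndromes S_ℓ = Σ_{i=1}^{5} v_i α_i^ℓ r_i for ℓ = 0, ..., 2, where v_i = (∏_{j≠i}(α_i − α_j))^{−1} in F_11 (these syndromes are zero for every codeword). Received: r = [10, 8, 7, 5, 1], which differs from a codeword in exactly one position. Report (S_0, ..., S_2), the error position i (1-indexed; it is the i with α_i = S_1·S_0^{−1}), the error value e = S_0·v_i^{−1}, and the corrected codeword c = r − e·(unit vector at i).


S = (9, 2, 9), error at position 5, error magnitude e = 9, c = [10, 8, 7, 5, 3].

Step 1: column multipliers v_i = (∏_{j≠i}(α_i − α_j))^{−1} mod 11.
  i = 1 (α = 1): (1−2)(1−8)(1−9)(1−10) = (−1)·(−7)·(−8)·(−9) = 504 ≡ 9, so v_1 = 9^{−1} = 5 (mod 11).
  i = 2 (α = 2): (2−1)(2−8)(2−9)(2−10) = 1·(−6)·(−7)·(−8) = −336 ≡ 5, so v_2 = 5^{−1} = 9 (mod 11).
  i = 3 (α = 8): (8−1)(8−2)(8−9)(8−10) = 7·6·(−1)·(−2) = 84 ≡ 7, so v_3 = 7^{−1} = 8 (mod 11).
  i = 4 (α = 9): (9−1)(9−2)(9−8)(9−10) = 8·7·1·(−1) = −56 ≡ 10, so v_4 = 10^{−1} = 10 (mod 11).
  i = 5 (α = 10): (10−1)(10−2)(10−8)(10−9) = 9·8·2·1 = 144 ≡ 1, so v_5 = 1^{−1} = 1 (mod 11).
  v = [5, 9, 8, 10, 1].
Step 2: syndromes of r = [10, 8, 7, 5, 1] (all sums mod 11).
  S_0 = Σ v_i r_i = 5·10 + 9·8 + 8·7 + 10·5 + 1·1 = 229 ≡ 9.
  S_1 = Σ v_i α_i r_i = 5·1·10 + 9·2·8 + 8·8·7 + 10·9·5 + 1·10·1 = 1102 ≡ 2.
  α_i^2 mod 11 = [1, 4, 9, 4, 1].
  S_2 = Σ v_i α_i^2 r_i = 5·1·10 + 9·4·8 + 8·9·7 + 10·4·5 + 1·1·1 = 1043 ≡ 9.
  S = (9, 2, 9) ≠ 0, so r is not a codeword (an error is present).
Step 3: locate the error. For a single error e at position i, S_ℓ = v_i·e·α_i^ℓ, so α_err = S_1/S_0.
  S_0^{−1} = 9^{−1} = 5 (mod 11), so α_err = 2·5 = 10 ≡ 10 = α_5. Error position i = 5.
  Consistency check: S_2/S_1 = 9·6 = 54 ≡ 10 = α_err ✓ (single-error assumption holds).
Step 4: error magnitude e = S_0/v_5 = S_0·∏_{j≠5}(α_5 − α_j) = 9·1 = 9 ≡ 9 (mod 11).
Step 5: correct position 5: c_5 = r_5 − e = 1 − 9 ≡ 3 (mod 11). Hence c = [10, 8, 7, 5, 3].
  Check: interpolating c through the α_i gives m(x) = 1 + 9·x (degree < 2) with m(α_i) = c_i for every i, so c is indeed a codeword.
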